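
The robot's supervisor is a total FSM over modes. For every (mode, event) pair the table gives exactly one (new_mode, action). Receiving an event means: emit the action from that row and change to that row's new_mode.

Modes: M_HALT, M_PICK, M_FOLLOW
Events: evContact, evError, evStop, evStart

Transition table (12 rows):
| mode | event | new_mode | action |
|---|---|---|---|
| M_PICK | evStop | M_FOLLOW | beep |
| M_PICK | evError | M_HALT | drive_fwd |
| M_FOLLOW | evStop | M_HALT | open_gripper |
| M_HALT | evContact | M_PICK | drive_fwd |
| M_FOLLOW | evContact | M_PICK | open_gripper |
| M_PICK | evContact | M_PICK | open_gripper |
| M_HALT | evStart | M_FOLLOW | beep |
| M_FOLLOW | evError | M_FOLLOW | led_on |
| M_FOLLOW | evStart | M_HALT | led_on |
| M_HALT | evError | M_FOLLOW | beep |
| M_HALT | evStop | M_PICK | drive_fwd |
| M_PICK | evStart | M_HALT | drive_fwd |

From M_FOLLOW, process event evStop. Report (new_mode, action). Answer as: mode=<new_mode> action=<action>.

current mode = M_FOLLOW; filter table to that mode:
  (M_FOLLOW, evStop) → (M_HALT, open_gripper)  ← event matches
  (M_FOLLOW, evContact) → (M_PICK, open_gripper)
  (M_FOLLOW, evError) → (M_FOLLOW, led_on)
  (M_FOLLOW, evStart) → (M_HALT, led_on)
event = evStop selects (M_HALT, open_gripper)

mode=M_HALT action=open_gripper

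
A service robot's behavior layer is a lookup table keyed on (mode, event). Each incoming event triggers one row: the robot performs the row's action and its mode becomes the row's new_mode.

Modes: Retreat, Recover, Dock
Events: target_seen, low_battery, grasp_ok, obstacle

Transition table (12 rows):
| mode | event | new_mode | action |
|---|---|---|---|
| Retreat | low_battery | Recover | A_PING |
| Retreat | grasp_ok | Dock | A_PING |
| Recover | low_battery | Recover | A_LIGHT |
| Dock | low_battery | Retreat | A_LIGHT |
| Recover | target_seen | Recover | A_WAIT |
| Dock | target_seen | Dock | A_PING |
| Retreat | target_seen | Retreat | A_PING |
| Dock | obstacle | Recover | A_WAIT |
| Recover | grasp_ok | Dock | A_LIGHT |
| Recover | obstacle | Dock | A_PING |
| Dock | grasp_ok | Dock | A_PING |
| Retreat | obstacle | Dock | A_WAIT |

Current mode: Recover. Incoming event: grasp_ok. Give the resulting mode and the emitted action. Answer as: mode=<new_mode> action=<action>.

mode=Dock action=A_LIGHT

current mode = Recover; filter table to that mode:
  (Recover, low_battery) → (Recover, A_LIGHT)
  (Recover, target_seen) → (Recover, A_WAIT)
  (Recover, grasp_ok) → (Dock, A_LIGHT)  ← event matches
  (Recover, obstacle) → (Dock, A_PING)
event = grasp_ok selects (Dock, A_LIGHT)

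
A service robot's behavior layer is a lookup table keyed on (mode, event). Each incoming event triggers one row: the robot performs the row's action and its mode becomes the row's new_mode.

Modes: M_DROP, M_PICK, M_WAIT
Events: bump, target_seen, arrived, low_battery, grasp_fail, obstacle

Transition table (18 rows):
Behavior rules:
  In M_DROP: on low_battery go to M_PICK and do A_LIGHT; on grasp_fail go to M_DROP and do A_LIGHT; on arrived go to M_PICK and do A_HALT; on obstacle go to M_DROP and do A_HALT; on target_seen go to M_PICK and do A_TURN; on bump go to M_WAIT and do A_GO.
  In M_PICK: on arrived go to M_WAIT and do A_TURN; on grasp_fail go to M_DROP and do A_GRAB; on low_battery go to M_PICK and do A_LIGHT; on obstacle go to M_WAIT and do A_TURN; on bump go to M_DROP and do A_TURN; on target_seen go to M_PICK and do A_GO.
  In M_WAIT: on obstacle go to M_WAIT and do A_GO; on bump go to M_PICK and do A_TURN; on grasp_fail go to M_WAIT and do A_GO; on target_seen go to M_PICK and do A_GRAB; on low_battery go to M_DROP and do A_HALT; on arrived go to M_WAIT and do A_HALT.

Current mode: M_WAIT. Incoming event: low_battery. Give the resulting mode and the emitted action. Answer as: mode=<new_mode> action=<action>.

mode=M_DROP action=A_HALT

current mode = M_WAIT; filter table to that mode:
  (M_WAIT, obstacle) → (M_WAIT, A_GO)
  (M_WAIT, bump) → (M_PICK, A_TURN)
  (M_WAIT, grasp_fail) → (M_WAIT, A_GO)
  (M_WAIT, target_seen) → (M_PICK, A_GRAB)
  (M_WAIT, low_battery) → (M_DROP, A_HALT)  ← event matches
  (M_WAIT, arrived) → (M_WAIT, A_HALT)
event = low_battery selects (M_DROP, A_HALT)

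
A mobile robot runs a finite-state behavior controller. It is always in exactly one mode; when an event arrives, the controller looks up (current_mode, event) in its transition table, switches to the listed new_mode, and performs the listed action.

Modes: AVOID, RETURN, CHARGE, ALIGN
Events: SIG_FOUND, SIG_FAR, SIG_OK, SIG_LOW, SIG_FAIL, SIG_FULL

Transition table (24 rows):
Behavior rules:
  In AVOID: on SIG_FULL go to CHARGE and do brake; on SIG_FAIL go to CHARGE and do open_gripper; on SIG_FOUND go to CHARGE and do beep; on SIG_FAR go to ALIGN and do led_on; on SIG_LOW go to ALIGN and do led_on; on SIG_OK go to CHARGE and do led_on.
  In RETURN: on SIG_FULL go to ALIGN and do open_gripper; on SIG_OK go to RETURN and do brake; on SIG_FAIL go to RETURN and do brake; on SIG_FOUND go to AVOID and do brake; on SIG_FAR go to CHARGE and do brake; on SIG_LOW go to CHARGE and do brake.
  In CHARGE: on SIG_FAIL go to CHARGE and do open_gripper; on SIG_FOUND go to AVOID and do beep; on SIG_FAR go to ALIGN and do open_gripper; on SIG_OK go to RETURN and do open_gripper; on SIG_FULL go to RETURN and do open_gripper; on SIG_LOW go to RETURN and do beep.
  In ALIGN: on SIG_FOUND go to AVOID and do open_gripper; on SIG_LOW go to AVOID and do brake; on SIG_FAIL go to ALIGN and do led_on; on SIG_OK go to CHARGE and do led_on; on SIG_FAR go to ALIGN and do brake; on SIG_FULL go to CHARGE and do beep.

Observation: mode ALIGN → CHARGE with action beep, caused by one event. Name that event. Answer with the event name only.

SIG_FULL

try SIG_FOUND: (ALIGN, SIG_FOUND) → (AVOID, open_gripper)
try SIG_FAR: (ALIGN, SIG_FAR) → (ALIGN, brake)
try SIG_OK: (ALIGN, SIG_OK) → (CHARGE, led_on)
try SIG_LOW: (ALIGN, SIG_LOW) → (AVOID, brake)
try SIG_FAIL: (ALIGN, SIG_FAIL) → (ALIGN, led_on)
try SIG_FULL: (ALIGN, SIG_FULL) → (CHARGE, beep)  ← matches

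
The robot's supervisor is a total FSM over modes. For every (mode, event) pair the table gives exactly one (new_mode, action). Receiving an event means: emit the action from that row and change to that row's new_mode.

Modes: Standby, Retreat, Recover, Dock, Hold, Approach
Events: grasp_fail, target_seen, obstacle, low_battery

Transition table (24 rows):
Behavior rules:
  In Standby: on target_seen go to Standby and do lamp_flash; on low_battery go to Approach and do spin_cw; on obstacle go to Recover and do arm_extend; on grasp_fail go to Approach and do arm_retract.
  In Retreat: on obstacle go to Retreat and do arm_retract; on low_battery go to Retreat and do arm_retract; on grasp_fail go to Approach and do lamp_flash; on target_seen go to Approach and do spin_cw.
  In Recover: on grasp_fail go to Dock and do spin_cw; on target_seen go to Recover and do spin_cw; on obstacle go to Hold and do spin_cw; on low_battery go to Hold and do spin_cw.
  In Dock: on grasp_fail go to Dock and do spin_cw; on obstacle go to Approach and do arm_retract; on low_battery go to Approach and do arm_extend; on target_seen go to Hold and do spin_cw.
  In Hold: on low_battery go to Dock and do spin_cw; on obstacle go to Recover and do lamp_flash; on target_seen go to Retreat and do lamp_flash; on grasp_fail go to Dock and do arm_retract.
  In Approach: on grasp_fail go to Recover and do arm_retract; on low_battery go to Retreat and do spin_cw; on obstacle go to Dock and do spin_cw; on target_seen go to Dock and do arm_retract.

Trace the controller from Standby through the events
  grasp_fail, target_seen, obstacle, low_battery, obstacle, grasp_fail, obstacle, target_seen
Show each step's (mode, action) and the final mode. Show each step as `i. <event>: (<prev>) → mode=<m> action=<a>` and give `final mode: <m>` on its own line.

final mode: Hold

1. grasp_fail: (Standby) → mode=Approach action=arm_retract
2. target_seen: (Approach) → mode=Dock action=arm_retract
3. obstacle: (Dock) → mode=Approach action=arm_retract
4. low_battery: (Approach) → mode=Retreat action=spin_cw
5. obstacle: (Retreat) → mode=Retreat action=arm_retract
6. grasp_fail: (Retreat) → mode=Approach action=lamp_flash
7. obstacle: (Approach) → mode=Dock action=spin_cw
8. target_seen: (Dock) → mode=Hold action=spin_cw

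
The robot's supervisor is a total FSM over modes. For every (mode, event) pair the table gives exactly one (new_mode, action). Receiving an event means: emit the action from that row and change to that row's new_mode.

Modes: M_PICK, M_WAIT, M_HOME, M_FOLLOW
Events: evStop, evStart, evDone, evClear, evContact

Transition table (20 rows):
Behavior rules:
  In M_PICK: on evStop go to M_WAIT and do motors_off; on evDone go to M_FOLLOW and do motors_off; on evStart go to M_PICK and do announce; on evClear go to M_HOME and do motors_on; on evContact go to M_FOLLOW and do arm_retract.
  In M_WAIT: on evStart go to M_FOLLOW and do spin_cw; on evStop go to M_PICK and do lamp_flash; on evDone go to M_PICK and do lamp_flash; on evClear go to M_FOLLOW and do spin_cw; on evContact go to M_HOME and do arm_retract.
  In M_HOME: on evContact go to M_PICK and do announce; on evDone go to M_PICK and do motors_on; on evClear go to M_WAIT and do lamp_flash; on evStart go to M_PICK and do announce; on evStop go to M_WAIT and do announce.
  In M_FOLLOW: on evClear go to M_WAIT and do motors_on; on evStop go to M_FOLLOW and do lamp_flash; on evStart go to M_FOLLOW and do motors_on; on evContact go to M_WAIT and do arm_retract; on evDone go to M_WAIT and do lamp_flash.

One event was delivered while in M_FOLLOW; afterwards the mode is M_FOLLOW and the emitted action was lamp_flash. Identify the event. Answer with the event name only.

try evStop: (M_FOLLOW, evStop) → (M_FOLLOW, lamp_flash)  ← matches
try evStart: (M_FOLLOW, evStart) → (M_FOLLOW, motors_on)
try evDone: (M_FOLLOW, evDone) → (M_WAIT, lamp_flash)
try evClear: (M_FOLLOW, evClear) → (M_WAIT, motors_on)
try evContact: (M_FOLLOW, evContact) → (M_WAIT, arm_retract)

evStop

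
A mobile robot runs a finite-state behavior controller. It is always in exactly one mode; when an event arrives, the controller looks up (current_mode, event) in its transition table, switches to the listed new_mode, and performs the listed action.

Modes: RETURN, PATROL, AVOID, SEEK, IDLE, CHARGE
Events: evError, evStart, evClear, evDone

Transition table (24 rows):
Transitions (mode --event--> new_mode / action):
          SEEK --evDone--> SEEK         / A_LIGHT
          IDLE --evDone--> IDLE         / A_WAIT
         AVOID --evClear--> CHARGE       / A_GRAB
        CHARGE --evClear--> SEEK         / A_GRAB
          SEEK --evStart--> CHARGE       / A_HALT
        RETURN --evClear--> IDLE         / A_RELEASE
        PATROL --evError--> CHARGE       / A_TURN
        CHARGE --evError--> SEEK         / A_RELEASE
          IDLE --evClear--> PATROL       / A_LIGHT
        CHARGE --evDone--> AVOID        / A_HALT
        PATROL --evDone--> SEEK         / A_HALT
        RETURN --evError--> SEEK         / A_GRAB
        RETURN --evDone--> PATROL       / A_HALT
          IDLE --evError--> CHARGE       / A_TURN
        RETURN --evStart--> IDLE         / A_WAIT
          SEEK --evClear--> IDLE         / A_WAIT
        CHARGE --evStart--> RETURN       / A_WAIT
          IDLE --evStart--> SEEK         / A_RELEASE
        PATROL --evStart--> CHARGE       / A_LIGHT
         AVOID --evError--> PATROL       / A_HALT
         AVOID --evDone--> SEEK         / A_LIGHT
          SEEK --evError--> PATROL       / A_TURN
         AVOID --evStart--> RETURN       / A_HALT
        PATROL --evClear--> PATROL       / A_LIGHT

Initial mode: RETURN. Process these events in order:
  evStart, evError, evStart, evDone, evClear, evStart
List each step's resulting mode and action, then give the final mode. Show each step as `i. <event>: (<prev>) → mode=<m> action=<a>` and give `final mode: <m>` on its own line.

final mode: CHARGE

1. evStart: (RETURN) → mode=IDLE action=A_WAIT
2. evError: (IDLE) → mode=CHARGE action=A_TURN
3. evStart: (CHARGE) → mode=RETURN action=A_WAIT
4. evDone: (RETURN) → mode=PATROL action=A_HALT
5. evClear: (PATROL) → mode=PATROL action=A_LIGHT
6. evStart: (PATROL) → mode=CHARGE action=A_LIGHT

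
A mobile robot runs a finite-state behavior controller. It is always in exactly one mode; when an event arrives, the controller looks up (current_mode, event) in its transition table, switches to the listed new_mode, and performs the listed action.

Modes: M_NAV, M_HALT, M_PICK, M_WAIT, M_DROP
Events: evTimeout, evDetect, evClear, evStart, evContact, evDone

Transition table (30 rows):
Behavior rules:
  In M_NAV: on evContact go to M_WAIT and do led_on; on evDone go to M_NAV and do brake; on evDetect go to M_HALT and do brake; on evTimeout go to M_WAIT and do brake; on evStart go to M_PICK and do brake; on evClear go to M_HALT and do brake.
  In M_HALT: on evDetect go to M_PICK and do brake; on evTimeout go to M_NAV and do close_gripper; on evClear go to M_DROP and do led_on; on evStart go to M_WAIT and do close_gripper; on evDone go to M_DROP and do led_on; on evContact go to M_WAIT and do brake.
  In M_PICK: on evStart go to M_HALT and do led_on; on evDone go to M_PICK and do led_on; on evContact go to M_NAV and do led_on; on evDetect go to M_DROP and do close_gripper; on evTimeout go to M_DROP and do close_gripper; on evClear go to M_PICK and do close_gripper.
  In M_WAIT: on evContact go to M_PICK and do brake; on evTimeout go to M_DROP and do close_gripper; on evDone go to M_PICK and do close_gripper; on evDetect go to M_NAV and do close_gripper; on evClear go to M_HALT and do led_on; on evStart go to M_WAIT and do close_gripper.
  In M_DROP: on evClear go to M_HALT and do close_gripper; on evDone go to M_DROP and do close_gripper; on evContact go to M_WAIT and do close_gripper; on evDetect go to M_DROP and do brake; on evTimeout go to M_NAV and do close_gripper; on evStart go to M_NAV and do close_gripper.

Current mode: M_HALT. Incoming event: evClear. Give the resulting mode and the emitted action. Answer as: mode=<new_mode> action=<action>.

current mode = M_HALT; filter table to that mode:
  (M_HALT, evDetect) → (M_PICK, brake)
  (M_HALT, evTimeout) → (M_NAV, close_gripper)
  (M_HALT, evClear) → (M_DROP, led_on)  ← event matches
  (M_HALT, evStart) → (M_WAIT, close_gripper)
  (M_HALT, evDone) → (M_DROP, led_on)
  (M_HALT, evContact) → (M_WAIT, brake)
event = evClear selects (M_DROP, led_on)

mode=M_DROP action=led_on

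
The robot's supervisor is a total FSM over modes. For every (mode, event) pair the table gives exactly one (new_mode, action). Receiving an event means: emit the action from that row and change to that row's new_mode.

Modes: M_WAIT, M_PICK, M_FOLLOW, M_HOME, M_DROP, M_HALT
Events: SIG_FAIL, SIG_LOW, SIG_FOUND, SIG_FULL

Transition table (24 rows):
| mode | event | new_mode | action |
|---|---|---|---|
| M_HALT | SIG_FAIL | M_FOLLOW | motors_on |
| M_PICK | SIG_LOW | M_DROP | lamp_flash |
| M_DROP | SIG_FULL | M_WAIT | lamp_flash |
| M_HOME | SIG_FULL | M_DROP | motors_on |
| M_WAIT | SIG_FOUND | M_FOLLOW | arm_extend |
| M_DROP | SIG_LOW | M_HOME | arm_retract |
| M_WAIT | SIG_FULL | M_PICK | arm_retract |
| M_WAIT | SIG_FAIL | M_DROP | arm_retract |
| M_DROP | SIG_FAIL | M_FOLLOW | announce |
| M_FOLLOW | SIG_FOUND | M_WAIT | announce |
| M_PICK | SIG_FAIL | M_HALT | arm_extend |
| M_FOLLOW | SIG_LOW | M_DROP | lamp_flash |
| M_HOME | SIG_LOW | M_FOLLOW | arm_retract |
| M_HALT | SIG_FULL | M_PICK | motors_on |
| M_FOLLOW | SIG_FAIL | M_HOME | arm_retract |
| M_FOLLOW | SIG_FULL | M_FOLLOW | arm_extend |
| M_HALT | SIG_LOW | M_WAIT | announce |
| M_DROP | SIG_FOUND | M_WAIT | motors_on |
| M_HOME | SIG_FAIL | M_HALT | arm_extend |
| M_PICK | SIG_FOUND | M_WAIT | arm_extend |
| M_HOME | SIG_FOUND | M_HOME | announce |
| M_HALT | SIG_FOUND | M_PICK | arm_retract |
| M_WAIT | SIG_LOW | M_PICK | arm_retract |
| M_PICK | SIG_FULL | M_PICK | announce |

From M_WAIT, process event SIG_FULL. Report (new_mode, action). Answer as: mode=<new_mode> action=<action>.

current mode = M_WAIT; filter table to that mode:
  (M_WAIT, SIG_FOUND) → (M_FOLLOW, arm_extend)
  (M_WAIT, SIG_FULL) → (M_PICK, arm_retract)  ← event matches
  (M_WAIT, SIG_FAIL) → (M_DROP, arm_retract)
  (M_WAIT, SIG_LOW) → (M_PICK, arm_retract)
event = SIG_FULL selects (M_PICK, arm_retract)

mode=M_PICK action=arm_retract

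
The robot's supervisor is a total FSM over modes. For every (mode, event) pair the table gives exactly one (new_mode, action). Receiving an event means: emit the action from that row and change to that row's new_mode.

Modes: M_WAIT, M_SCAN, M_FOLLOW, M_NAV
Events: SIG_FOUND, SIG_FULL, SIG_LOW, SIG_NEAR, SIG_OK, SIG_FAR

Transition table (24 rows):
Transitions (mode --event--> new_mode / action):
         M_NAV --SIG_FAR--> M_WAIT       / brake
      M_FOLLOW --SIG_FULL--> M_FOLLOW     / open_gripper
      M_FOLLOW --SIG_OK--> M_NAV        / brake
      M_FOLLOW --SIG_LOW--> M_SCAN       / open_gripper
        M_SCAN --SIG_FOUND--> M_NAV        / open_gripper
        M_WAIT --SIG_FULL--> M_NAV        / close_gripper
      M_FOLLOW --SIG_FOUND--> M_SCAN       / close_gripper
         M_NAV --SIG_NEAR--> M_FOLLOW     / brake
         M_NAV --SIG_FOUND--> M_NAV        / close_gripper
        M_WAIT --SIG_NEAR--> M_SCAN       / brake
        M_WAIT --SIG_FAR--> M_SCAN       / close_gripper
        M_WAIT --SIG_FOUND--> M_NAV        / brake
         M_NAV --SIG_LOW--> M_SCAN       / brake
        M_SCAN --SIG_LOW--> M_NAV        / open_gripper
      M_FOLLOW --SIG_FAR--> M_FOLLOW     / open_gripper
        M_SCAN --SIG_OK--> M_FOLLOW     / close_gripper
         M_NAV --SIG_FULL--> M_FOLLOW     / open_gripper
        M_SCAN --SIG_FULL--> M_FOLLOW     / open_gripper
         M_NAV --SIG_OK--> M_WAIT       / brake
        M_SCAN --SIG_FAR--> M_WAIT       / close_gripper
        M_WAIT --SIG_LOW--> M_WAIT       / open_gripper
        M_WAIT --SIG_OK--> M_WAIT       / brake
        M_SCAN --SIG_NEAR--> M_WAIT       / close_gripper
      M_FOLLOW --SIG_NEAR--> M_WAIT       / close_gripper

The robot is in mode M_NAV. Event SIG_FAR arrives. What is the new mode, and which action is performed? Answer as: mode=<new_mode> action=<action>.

mode=M_WAIT action=brake

current mode = M_NAV; filter table to that mode:
  (M_NAV, SIG_FAR) → (M_WAIT, brake)  ← event matches
  (M_NAV, SIG_NEAR) → (M_FOLLOW, brake)
  (M_NAV, SIG_FOUND) → (M_NAV, close_gripper)
  (M_NAV, SIG_LOW) → (M_SCAN, brake)
  (M_NAV, SIG_FULL) → (M_FOLLOW, open_gripper)
  (M_NAV, SIG_OK) → (M_WAIT, brake)
event = SIG_FAR selects (M_WAIT, brake)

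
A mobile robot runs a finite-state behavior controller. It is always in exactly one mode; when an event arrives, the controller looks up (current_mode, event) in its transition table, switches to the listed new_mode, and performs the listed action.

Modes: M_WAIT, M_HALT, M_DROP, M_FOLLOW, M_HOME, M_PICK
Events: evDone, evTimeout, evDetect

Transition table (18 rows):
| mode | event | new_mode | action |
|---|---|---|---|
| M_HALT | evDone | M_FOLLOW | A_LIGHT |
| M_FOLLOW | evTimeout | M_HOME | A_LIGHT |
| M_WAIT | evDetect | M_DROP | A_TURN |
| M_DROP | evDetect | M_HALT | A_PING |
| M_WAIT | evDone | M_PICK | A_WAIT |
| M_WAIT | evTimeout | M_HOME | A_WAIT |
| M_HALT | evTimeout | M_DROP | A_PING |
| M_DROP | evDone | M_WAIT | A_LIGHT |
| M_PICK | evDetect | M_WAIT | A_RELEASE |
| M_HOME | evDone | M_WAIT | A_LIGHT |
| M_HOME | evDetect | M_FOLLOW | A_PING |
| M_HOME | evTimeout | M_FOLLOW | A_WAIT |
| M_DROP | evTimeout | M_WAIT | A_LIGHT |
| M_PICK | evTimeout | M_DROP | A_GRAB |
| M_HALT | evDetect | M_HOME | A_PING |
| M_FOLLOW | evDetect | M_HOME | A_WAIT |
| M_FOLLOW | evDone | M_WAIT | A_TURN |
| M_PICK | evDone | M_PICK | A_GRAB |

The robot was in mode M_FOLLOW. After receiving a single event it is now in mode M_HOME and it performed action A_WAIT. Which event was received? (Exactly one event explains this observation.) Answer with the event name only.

evDetect

try evDone: (M_FOLLOW, evDone) → (M_WAIT, A_TURN)
try evTimeout: (M_FOLLOW, evTimeout) → (M_HOME, A_LIGHT)
try evDetect: (M_FOLLOW, evDetect) → (M_HOME, A_WAIT)  ← matches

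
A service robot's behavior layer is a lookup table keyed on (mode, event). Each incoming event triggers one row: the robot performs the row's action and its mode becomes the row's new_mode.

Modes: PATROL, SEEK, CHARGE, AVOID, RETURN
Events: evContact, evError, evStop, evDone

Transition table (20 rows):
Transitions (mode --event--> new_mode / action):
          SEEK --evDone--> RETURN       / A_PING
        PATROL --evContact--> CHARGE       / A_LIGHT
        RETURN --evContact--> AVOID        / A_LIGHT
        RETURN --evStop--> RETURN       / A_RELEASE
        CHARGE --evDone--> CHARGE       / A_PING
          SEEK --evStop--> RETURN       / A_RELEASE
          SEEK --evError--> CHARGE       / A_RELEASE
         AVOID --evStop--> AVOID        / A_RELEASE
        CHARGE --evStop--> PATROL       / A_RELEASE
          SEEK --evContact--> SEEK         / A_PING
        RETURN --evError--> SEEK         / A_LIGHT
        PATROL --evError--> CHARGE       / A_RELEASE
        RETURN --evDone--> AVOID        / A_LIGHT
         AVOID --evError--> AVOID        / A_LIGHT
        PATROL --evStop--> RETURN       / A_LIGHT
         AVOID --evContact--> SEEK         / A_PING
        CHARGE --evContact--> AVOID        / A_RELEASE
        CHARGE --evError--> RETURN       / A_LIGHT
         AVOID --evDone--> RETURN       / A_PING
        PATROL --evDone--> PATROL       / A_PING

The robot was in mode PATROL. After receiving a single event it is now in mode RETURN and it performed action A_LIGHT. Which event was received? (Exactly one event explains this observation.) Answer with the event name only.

evStop

try evContact: (PATROL, evContact) → (CHARGE, A_LIGHT)
try evError: (PATROL, evError) → (CHARGE, A_RELEASE)
try evStop: (PATROL, evStop) → (RETURN, A_LIGHT)  ← matches
try evDone: (PATROL, evDone) → (PATROL, A_PING)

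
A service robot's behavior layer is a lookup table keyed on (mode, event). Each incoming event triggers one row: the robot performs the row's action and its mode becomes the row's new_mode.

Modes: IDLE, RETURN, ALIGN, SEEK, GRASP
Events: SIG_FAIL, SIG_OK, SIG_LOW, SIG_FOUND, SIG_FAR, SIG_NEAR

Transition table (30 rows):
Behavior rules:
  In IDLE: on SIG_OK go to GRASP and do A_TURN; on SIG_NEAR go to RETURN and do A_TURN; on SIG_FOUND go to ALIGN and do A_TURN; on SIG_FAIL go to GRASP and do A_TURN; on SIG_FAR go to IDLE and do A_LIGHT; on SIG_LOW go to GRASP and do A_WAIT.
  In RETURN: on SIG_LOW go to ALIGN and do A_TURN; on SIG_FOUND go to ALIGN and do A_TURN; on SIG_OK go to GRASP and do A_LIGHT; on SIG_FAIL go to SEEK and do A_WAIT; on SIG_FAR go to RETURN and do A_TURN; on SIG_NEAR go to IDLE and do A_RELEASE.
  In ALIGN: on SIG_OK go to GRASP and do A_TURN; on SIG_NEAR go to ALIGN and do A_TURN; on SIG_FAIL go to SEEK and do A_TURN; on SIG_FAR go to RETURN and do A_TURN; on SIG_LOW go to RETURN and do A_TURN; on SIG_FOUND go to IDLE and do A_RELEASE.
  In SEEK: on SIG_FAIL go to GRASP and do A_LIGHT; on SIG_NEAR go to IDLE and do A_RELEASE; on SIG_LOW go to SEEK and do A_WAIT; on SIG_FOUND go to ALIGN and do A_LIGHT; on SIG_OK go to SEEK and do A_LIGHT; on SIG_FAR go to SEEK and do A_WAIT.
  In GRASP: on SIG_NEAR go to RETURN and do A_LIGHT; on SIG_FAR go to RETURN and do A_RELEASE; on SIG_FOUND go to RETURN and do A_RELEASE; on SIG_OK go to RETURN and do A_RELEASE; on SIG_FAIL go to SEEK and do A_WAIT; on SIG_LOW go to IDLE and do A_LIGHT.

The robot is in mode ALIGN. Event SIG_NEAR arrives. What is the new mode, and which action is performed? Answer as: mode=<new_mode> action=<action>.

mode=ALIGN action=A_TURN

current mode = ALIGN; filter table to that mode:
  (ALIGN, SIG_OK) → (GRASP, A_TURN)
  (ALIGN, SIG_NEAR) → (ALIGN, A_TURN)  ← event matches
  (ALIGN, SIG_FAIL) → (SEEK, A_TURN)
  (ALIGN, SIG_FAR) → (RETURN, A_TURN)
  (ALIGN, SIG_LOW) → (RETURN, A_TURN)
  (ALIGN, SIG_FOUND) → (IDLE, A_RELEASE)
event = SIG_NEAR selects (ALIGN, A_TURN)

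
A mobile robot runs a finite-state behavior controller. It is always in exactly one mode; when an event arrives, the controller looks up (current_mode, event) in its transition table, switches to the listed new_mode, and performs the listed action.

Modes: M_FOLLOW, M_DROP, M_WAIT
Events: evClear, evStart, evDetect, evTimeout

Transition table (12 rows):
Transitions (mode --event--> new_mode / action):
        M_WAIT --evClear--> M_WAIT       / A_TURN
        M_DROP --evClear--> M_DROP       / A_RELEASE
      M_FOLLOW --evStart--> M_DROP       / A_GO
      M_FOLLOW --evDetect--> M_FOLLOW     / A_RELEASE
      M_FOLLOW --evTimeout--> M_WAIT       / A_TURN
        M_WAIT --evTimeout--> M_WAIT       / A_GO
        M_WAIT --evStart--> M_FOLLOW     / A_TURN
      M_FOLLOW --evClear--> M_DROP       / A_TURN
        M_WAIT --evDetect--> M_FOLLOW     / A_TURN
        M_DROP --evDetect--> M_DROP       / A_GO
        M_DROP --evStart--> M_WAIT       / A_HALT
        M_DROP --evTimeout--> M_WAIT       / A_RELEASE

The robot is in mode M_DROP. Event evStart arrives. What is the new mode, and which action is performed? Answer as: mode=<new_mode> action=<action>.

current mode = M_DROP; filter table to that mode:
  (M_DROP, evClear) → (M_DROP, A_RELEASE)
  (M_DROP, evDetect) → (M_DROP, A_GO)
  (M_DROP, evStart) → (M_WAIT, A_HALT)  ← event matches
  (M_DROP, evTimeout) → (M_WAIT, A_RELEASE)
event = evStart selects (M_WAIT, A_HALT)

mode=M_WAIT action=A_HALT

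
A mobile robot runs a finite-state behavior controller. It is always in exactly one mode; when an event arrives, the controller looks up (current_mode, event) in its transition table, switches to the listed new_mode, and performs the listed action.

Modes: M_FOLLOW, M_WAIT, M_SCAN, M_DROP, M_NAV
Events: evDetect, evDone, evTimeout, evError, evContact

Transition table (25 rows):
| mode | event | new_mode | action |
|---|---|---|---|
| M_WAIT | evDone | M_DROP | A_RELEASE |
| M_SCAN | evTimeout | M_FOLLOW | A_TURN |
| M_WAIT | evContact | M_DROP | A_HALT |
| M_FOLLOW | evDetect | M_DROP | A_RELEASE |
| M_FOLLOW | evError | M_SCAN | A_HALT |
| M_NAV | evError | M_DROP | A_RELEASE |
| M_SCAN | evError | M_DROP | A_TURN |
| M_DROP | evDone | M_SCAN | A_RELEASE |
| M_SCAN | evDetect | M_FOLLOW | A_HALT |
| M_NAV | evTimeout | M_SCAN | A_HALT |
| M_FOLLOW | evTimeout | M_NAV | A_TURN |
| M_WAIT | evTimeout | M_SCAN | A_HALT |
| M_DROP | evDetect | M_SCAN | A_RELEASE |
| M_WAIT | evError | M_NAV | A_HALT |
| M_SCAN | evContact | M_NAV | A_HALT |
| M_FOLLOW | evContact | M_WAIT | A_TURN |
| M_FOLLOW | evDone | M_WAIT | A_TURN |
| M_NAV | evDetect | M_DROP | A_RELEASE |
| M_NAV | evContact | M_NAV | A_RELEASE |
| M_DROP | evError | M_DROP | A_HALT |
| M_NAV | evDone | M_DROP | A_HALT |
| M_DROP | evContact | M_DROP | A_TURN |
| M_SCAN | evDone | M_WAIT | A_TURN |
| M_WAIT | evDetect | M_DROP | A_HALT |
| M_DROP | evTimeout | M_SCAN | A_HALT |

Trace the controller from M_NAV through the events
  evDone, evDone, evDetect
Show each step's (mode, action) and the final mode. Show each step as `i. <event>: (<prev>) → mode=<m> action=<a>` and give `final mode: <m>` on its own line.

1. evDone: (M_NAV) → mode=M_DROP action=A_HALT
2. evDone: (M_DROP) → mode=M_SCAN action=A_RELEASE
3. evDetect: (M_SCAN) → mode=M_FOLLOW action=A_HALT

final mode: M_FOLLOW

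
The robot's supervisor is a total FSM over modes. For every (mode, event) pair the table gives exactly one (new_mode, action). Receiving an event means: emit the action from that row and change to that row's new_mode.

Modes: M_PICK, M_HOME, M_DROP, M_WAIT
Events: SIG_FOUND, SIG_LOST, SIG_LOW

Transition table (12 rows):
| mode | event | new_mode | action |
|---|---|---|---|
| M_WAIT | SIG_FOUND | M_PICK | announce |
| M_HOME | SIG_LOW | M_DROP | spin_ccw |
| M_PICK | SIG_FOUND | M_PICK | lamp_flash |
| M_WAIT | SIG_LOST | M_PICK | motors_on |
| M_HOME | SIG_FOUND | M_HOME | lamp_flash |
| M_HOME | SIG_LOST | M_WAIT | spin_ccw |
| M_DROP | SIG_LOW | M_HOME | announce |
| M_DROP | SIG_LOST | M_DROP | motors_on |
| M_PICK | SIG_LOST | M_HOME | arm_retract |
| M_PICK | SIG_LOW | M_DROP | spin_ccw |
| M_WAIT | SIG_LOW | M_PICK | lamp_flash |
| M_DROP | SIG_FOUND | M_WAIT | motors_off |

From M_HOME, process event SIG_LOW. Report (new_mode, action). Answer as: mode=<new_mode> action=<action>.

current mode = M_HOME; filter table to that mode:
  (M_HOME, SIG_LOW) → (M_DROP, spin_ccw)  ← event matches
  (M_HOME, SIG_FOUND) → (M_HOME, lamp_flash)
  (M_HOME, SIG_LOST) → (M_WAIT, spin_ccw)
event = SIG_LOW selects (M_DROP, spin_ccw)

mode=M_DROP action=spin_ccw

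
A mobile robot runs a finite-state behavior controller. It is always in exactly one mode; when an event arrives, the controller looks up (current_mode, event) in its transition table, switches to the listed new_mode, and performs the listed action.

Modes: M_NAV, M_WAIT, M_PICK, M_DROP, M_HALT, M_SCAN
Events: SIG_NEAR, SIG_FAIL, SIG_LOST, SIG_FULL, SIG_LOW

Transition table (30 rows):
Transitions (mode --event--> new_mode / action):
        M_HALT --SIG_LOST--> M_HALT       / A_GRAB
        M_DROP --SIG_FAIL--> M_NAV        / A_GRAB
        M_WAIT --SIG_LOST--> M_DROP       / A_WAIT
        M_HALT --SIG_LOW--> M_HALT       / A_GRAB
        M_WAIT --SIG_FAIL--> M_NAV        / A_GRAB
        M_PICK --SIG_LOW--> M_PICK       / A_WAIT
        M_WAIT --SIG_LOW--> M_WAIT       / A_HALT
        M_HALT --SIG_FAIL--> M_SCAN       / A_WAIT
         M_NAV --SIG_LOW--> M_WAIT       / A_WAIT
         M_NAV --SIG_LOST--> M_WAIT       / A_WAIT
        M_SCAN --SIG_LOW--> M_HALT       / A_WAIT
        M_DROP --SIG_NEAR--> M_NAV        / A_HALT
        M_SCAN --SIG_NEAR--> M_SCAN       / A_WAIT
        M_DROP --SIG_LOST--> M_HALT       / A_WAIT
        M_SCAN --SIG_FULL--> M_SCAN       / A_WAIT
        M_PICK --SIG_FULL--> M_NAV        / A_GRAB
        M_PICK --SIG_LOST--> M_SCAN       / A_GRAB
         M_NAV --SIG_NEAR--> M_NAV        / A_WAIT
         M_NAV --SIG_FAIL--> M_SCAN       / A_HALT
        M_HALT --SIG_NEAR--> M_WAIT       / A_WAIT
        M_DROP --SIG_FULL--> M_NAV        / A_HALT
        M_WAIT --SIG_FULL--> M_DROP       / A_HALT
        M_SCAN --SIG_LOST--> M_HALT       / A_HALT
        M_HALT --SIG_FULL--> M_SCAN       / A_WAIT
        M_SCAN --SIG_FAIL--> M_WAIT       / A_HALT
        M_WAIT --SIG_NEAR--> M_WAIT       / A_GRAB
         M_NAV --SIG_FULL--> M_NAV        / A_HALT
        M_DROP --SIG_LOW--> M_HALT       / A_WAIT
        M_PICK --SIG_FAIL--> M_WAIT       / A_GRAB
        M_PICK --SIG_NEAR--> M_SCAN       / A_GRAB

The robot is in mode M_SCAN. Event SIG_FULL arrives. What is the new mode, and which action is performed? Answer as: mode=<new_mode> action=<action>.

current mode = M_SCAN; filter table to that mode:
  (M_SCAN, SIG_LOW) → (M_HALT, A_WAIT)
  (M_SCAN, SIG_NEAR) → (M_SCAN, A_WAIT)
  (M_SCAN, SIG_FULL) → (M_SCAN, A_WAIT)  ← event matches
  (M_SCAN, SIG_LOST) → (M_HALT, A_HALT)
  (M_SCAN, SIG_FAIL) → (M_WAIT, A_HALT)
event = SIG_FULL selects (M_SCAN, A_WAIT)

mode=M_SCAN action=A_WAIT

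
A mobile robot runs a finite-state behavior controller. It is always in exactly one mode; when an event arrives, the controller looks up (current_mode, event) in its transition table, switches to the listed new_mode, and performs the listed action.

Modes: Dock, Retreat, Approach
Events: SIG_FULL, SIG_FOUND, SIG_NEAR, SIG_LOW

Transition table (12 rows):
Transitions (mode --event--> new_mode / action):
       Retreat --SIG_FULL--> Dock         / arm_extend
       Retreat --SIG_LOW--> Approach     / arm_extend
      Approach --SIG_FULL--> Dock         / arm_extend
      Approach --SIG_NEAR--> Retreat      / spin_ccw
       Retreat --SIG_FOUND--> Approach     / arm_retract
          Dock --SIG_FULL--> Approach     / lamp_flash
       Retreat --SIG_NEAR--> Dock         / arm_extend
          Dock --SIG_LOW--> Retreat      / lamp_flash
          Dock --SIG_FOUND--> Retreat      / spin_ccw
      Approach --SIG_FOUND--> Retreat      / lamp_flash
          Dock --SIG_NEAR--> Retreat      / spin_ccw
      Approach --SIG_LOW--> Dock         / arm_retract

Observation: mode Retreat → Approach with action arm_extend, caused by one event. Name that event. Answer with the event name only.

try SIG_FULL: (Retreat, SIG_FULL) → (Dock, arm_extend)
try SIG_FOUND: (Retreat, SIG_FOUND) → (Approach, arm_retract)
try SIG_NEAR: (Retreat, SIG_NEAR) → (Dock, arm_extend)
try SIG_LOW: (Retreat, SIG_LOW) → (Approach, arm_extend)  ← matches

SIG_LOW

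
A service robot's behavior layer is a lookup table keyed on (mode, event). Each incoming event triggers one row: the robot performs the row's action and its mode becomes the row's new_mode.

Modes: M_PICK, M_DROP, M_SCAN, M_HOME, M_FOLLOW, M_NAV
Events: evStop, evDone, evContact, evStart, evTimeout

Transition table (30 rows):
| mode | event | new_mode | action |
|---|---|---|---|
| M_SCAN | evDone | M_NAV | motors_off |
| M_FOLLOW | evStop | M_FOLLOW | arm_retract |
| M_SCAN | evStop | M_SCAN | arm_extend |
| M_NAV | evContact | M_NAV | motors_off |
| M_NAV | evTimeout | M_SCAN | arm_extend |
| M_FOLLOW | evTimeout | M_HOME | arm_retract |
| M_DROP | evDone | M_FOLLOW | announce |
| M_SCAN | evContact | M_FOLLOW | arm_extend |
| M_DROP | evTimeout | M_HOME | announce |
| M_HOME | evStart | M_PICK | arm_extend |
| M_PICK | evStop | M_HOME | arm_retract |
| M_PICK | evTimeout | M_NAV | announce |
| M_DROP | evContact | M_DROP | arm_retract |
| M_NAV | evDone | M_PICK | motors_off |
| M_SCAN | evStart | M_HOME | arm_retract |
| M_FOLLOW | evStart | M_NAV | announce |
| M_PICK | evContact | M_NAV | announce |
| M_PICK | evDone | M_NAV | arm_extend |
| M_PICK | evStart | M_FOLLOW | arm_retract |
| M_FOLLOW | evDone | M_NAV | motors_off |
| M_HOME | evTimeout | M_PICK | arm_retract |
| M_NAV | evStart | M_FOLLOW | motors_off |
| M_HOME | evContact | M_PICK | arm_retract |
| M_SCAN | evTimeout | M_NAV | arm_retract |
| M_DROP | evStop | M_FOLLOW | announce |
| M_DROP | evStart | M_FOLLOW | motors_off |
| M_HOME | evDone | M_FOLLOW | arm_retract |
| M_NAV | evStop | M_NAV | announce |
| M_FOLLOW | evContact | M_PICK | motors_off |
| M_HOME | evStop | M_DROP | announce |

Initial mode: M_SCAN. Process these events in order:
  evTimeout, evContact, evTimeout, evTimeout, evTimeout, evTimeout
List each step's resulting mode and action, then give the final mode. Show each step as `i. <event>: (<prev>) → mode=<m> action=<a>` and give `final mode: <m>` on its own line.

final mode: M_NAV

1. evTimeout: (M_SCAN) → mode=M_NAV action=arm_retract
2. evContact: (M_NAV) → mode=M_NAV action=motors_off
3. evTimeout: (M_NAV) → mode=M_SCAN action=arm_extend
4. evTimeout: (M_SCAN) → mode=M_NAV action=arm_retract
5. evTimeout: (M_NAV) → mode=M_SCAN action=arm_extend
6. evTimeout: (M_SCAN) → mode=M_NAV action=arm_retract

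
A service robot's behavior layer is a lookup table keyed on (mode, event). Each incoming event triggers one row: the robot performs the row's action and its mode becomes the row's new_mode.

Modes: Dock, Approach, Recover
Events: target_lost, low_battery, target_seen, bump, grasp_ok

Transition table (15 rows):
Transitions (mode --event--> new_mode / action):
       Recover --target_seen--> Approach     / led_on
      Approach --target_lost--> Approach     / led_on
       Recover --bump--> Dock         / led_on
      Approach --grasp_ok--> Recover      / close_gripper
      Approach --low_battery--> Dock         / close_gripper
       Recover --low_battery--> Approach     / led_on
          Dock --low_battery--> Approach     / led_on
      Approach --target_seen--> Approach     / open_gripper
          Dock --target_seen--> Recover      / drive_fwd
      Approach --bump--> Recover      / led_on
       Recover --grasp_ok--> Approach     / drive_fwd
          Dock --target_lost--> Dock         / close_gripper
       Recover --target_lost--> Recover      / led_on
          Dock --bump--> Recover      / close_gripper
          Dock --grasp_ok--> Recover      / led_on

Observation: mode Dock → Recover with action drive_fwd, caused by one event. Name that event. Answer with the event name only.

target_seen

try target_lost: (Dock, target_lost) → (Dock, close_gripper)
try low_battery: (Dock, low_battery) → (Approach, led_on)
try target_seen: (Dock, target_seen) → (Recover, drive_fwd)  ← matches
try bump: (Dock, bump) → (Recover, close_gripper)
try grasp_ok: (Dock, grasp_ok) → (Recover, led_on)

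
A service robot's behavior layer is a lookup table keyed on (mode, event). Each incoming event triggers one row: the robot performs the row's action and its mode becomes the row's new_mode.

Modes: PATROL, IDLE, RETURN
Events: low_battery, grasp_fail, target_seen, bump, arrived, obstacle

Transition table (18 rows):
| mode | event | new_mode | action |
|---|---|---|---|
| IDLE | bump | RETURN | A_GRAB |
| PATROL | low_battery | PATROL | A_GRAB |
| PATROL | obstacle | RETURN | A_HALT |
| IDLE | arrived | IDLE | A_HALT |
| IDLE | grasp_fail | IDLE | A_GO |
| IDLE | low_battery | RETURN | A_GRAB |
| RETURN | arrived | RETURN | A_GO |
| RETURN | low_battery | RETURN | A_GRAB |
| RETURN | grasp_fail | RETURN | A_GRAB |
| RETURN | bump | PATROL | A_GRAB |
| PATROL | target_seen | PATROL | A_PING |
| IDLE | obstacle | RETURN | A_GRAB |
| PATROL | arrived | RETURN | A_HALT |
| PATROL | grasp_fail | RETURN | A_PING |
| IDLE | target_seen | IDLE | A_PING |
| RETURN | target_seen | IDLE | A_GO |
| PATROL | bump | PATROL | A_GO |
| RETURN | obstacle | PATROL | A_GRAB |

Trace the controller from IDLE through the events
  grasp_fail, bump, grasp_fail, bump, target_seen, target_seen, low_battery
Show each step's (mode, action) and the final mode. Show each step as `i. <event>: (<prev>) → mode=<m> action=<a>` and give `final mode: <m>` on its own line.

final mode: PATROL

1. grasp_fail: (IDLE) → mode=IDLE action=A_GO
2. bump: (IDLE) → mode=RETURN action=A_GRAB
3. grasp_fail: (RETURN) → mode=RETURN action=A_GRAB
4. bump: (RETURN) → mode=PATROL action=A_GRAB
5. target_seen: (PATROL) → mode=PATROL action=A_PING
6. target_seen: (PATROL) → mode=PATROL action=A_PING
7. low_battery: (PATROL) → mode=PATROL action=A_GRAB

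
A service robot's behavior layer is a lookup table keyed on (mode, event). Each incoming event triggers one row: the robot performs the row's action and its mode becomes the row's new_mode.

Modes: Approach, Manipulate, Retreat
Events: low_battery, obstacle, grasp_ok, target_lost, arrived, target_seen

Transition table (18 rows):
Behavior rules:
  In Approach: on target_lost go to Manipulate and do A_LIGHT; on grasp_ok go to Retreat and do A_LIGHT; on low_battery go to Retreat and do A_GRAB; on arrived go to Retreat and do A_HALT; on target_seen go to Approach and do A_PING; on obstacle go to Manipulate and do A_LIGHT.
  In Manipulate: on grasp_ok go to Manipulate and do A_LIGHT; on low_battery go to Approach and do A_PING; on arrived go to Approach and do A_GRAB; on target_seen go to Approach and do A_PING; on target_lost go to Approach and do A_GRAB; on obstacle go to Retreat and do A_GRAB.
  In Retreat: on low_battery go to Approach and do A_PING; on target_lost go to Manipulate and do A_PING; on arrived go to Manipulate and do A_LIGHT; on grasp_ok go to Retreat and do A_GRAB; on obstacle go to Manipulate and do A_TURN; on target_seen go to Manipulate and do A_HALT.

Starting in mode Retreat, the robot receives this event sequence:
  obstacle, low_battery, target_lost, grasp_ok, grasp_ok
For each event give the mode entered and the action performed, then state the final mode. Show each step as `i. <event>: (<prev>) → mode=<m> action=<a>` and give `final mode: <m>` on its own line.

1. obstacle: (Retreat) → mode=Manipulate action=A_TURN
2. low_battery: (Manipulate) → mode=Approach action=A_PING
3. target_lost: (Approach) → mode=Manipulate action=A_LIGHT
4. grasp_ok: (Manipulate) → mode=Manipulate action=A_LIGHT
5. grasp_ok: (Manipulate) → mode=Manipulate action=A_LIGHT

final mode: Manipulate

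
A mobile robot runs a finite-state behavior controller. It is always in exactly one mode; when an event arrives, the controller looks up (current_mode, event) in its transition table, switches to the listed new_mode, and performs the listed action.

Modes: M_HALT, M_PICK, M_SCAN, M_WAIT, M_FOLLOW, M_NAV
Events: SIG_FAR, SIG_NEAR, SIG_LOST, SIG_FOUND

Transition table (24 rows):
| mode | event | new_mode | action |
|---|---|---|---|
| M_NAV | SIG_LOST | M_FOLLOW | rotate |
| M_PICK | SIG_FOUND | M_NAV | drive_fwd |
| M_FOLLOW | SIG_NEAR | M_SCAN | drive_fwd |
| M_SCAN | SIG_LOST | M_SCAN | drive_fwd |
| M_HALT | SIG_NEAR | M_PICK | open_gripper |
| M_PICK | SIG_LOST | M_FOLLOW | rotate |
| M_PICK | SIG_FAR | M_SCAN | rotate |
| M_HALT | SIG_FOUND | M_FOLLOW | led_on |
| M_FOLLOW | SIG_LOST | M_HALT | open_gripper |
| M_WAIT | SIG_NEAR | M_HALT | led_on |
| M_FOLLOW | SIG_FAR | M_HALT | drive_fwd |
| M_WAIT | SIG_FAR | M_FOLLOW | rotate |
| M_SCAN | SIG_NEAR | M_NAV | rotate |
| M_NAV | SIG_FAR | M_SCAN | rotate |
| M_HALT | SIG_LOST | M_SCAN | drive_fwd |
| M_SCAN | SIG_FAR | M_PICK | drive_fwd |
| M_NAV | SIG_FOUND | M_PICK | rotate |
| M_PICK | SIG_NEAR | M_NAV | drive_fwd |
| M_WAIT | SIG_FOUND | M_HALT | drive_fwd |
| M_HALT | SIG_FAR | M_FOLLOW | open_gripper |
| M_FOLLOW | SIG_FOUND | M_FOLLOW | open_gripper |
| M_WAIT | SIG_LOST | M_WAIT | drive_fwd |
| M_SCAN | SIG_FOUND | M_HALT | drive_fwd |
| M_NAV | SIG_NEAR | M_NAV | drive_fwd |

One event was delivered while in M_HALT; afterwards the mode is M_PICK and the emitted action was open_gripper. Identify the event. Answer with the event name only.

try SIG_FAR: (M_HALT, SIG_FAR) → (M_FOLLOW, open_gripper)
try SIG_NEAR: (M_HALT, SIG_NEAR) → (M_PICK, open_gripper)  ← matches
try SIG_LOST: (M_HALT, SIG_LOST) → (M_SCAN, drive_fwd)
try SIG_FOUND: (M_HALT, SIG_FOUND) → (M_FOLLOW, led_on)

SIG_NEAR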